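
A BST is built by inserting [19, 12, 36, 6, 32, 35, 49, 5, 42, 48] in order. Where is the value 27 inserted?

Starting tree (level order): [19, 12, 36, 6, None, 32, 49, 5, None, None, 35, 42, None, None, None, None, None, None, 48]
Insertion path: 19 -> 36 -> 32
Result: insert 27 as left child of 32
Final tree (level order): [19, 12, 36, 6, None, 32, 49, 5, None, 27, 35, 42, None, None, None, None, None, None, None, None, 48]


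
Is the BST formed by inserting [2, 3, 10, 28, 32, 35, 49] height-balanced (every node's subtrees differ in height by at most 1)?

Tree (level-order array): [2, None, 3, None, 10, None, 28, None, 32, None, 35, None, 49]
Definition: a tree is height-balanced if, at every node, |h(left) - h(right)| <= 1 (empty subtree has height -1).
Bottom-up per-node check:
  node 49: h_left=-1, h_right=-1, diff=0 [OK], height=0
  node 35: h_left=-1, h_right=0, diff=1 [OK], height=1
  node 32: h_left=-1, h_right=1, diff=2 [FAIL (|-1-1|=2 > 1)], height=2
  node 28: h_left=-1, h_right=2, diff=3 [FAIL (|-1-2|=3 > 1)], height=3
  node 10: h_left=-1, h_right=3, diff=4 [FAIL (|-1-3|=4 > 1)], height=4
  node 3: h_left=-1, h_right=4, diff=5 [FAIL (|-1-4|=5 > 1)], height=5
  node 2: h_left=-1, h_right=5, diff=6 [FAIL (|-1-5|=6 > 1)], height=6
Node 32 violates the condition: |-1 - 1| = 2 > 1.
Result: Not balanced


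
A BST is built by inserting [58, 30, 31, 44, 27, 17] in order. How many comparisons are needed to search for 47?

Search path for 47: 58 -> 30 -> 31 -> 44
Found: False
Comparisons: 4


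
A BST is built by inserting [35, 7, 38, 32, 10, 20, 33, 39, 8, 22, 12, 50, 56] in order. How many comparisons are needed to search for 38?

Search path for 38: 35 -> 38
Found: True
Comparisons: 2


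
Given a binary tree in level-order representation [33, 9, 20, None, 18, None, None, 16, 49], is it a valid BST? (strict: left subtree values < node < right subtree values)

Level-order array: [33, 9, 20, None, 18, None, None, 16, 49]
Validate using subtree bounds (lo, hi): at each node, require lo < value < hi,
then recurse left with hi=value and right with lo=value.
Preorder trace (stopping at first violation):
  at node 33 with bounds (-inf, +inf): OK
  at node 9 with bounds (-inf, 33): OK
  at node 18 with bounds (9, 33): OK
  at node 16 with bounds (9, 18): OK
  at node 49 with bounds (18, 33): VIOLATION
Node 49 violates its bound: not (18 < 49 < 33).
Result: Not a valid BST


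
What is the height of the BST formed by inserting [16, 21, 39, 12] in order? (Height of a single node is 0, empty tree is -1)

Insertion order: [16, 21, 39, 12]
Tree (level-order array): [16, 12, 21, None, None, None, 39]
Compute height bottom-up (empty subtree = -1):
  height(12) = 1 + max(-1, -1) = 0
  height(39) = 1 + max(-1, -1) = 0
  height(21) = 1 + max(-1, 0) = 1
  height(16) = 1 + max(0, 1) = 2
Height = 2


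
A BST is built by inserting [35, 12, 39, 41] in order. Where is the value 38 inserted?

Starting tree (level order): [35, 12, 39, None, None, None, 41]
Insertion path: 35 -> 39
Result: insert 38 as left child of 39
Final tree (level order): [35, 12, 39, None, None, 38, 41]


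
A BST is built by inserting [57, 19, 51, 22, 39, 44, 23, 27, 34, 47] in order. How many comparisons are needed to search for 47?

Search path for 47: 57 -> 19 -> 51 -> 22 -> 39 -> 44 -> 47
Found: True
Comparisons: 7


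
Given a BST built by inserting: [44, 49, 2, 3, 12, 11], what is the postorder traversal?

Tree insertion order: [44, 49, 2, 3, 12, 11]
Tree (level-order array): [44, 2, 49, None, 3, None, None, None, 12, 11]
Postorder traversal: [11, 12, 3, 2, 49, 44]


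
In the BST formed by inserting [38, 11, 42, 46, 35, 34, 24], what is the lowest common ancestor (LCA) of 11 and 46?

Tree insertion order: [38, 11, 42, 46, 35, 34, 24]
Tree (level-order array): [38, 11, 42, None, 35, None, 46, 34, None, None, None, 24]
In a BST, the LCA of p=11, q=46 is the first node v on the
root-to-leaf path with p <= v <= q (go left if both < v, right if both > v).
Walk from root:
  at 38: 11 <= 38 <= 46, this is the LCA
LCA = 38


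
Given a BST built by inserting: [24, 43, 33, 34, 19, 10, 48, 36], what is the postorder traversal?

Tree insertion order: [24, 43, 33, 34, 19, 10, 48, 36]
Tree (level-order array): [24, 19, 43, 10, None, 33, 48, None, None, None, 34, None, None, None, 36]
Postorder traversal: [10, 19, 36, 34, 33, 48, 43, 24]


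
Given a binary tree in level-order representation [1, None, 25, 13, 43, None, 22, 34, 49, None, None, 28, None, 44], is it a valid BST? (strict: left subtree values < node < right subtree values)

Level-order array: [1, None, 25, 13, 43, None, 22, 34, 49, None, None, 28, None, 44]
Validate using subtree bounds (lo, hi): at each node, require lo < value < hi,
then recurse left with hi=value and right with lo=value.
Preorder trace (stopping at first violation):
  at node 1 with bounds (-inf, +inf): OK
  at node 25 with bounds (1, +inf): OK
  at node 13 with bounds (1, 25): OK
  at node 22 with bounds (13, 25): OK
  at node 43 with bounds (25, +inf): OK
  at node 34 with bounds (25, 43): OK
  at node 28 with bounds (25, 34): OK
  at node 49 with bounds (43, +inf): OK
  at node 44 with bounds (43, 49): OK
No violation found at any node.
Result: Valid BST


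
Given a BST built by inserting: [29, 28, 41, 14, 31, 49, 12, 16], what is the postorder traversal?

Tree insertion order: [29, 28, 41, 14, 31, 49, 12, 16]
Tree (level-order array): [29, 28, 41, 14, None, 31, 49, 12, 16]
Postorder traversal: [12, 16, 14, 28, 31, 49, 41, 29]


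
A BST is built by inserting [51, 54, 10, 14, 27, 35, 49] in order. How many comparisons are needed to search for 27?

Search path for 27: 51 -> 10 -> 14 -> 27
Found: True
Comparisons: 4


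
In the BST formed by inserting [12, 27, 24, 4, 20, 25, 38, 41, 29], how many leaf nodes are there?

Tree built from: [12, 27, 24, 4, 20, 25, 38, 41, 29]
Tree (level-order array): [12, 4, 27, None, None, 24, 38, 20, 25, 29, 41]
Rule: A leaf has 0 children.
Per-node child counts:
  node 12: 2 child(ren)
  node 4: 0 child(ren)
  node 27: 2 child(ren)
  node 24: 2 child(ren)
  node 20: 0 child(ren)
  node 25: 0 child(ren)
  node 38: 2 child(ren)
  node 29: 0 child(ren)
  node 41: 0 child(ren)
Matching nodes: [4, 20, 25, 29, 41]
Count of leaf nodes: 5


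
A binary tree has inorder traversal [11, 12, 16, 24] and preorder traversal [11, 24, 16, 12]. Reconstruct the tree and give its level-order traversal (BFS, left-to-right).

Inorder:  [11, 12, 16, 24]
Preorder: [11, 24, 16, 12]
Algorithm: preorder visits root first, so consume preorder in order;
for each root, split the current inorder slice at that value into
left-subtree inorder and right-subtree inorder, then recurse.
Recursive splits:
  root=11; inorder splits into left=[], right=[12, 16, 24]
  root=24; inorder splits into left=[12, 16], right=[]
  root=16; inorder splits into left=[12], right=[]
  root=12; inorder splits into left=[], right=[]
Reconstructed level-order: [11, 24, 16, 12]


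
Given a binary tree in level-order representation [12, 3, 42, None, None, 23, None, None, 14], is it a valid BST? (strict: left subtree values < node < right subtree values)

Level-order array: [12, 3, 42, None, None, 23, None, None, 14]
Validate using subtree bounds (lo, hi): at each node, require lo < value < hi,
then recurse left with hi=value and right with lo=value.
Preorder trace (stopping at first violation):
  at node 12 with bounds (-inf, +inf): OK
  at node 3 with bounds (-inf, 12): OK
  at node 42 with bounds (12, +inf): OK
  at node 23 with bounds (12, 42): OK
  at node 14 with bounds (23, 42): VIOLATION
Node 14 violates its bound: not (23 < 14 < 42).
Result: Not a valid BST


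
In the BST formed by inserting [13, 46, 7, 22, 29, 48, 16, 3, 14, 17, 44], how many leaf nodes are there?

Tree built from: [13, 46, 7, 22, 29, 48, 16, 3, 14, 17, 44]
Tree (level-order array): [13, 7, 46, 3, None, 22, 48, None, None, 16, 29, None, None, 14, 17, None, 44]
Rule: A leaf has 0 children.
Per-node child counts:
  node 13: 2 child(ren)
  node 7: 1 child(ren)
  node 3: 0 child(ren)
  node 46: 2 child(ren)
  node 22: 2 child(ren)
  node 16: 2 child(ren)
  node 14: 0 child(ren)
  node 17: 0 child(ren)
  node 29: 1 child(ren)
  node 44: 0 child(ren)
  node 48: 0 child(ren)
Matching nodes: [3, 14, 17, 44, 48]
Count of leaf nodes: 5


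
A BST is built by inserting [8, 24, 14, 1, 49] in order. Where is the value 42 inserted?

Starting tree (level order): [8, 1, 24, None, None, 14, 49]
Insertion path: 8 -> 24 -> 49
Result: insert 42 as left child of 49
Final tree (level order): [8, 1, 24, None, None, 14, 49, None, None, 42]


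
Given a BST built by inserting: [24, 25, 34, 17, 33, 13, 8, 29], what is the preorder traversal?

Tree insertion order: [24, 25, 34, 17, 33, 13, 8, 29]
Tree (level-order array): [24, 17, 25, 13, None, None, 34, 8, None, 33, None, None, None, 29]
Preorder traversal: [24, 17, 13, 8, 25, 34, 33, 29]


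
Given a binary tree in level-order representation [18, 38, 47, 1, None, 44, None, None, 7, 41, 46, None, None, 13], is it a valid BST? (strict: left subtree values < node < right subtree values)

Level-order array: [18, 38, 47, 1, None, 44, None, None, 7, 41, 46, None, None, 13]
Validate using subtree bounds (lo, hi): at each node, require lo < value < hi,
then recurse left with hi=value and right with lo=value.
Preorder trace (stopping at first violation):
  at node 18 with bounds (-inf, +inf): OK
  at node 38 with bounds (-inf, 18): VIOLATION
Node 38 violates its bound: not (-inf < 38 < 18).
Result: Not a valid BST


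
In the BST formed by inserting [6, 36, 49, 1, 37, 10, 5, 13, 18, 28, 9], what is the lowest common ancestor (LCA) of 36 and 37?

Tree insertion order: [6, 36, 49, 1, 37, 10, 5, 13, 18, 28, 9]
Tree (level-order array): [6, 1, 36, None, 5, 10, 49, None, None, 9, 13, 37, None, None, None, None, 18, None, None, None, 28]
In a BST, the LCA of p=36, q=37 is the first node v on the
root-to-leaf path with p <= v <= q (go left if both < v, right if both > v).
Walk from root:
  at 6: both 36 and 37 > 6, go right
  at 36: 36 <= 36 <= 37, this is the LCA
LCA = 36


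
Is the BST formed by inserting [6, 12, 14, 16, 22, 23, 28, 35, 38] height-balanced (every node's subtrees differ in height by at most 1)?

Tree (level-order array): [6, None, 12, None, 14, None, 16, None, 22, None, 23, None, 28, None, 35, None, 38]
Definition: a tree is height-balanced if, at every node, |h(left) - h(right)| <= 1 (empty subtree has height -1).
Bottom-up per-node check:
  node 38: h_left=-1, h_right=-1, diff=0 [OK], height=0
  node 35: h_left=-1, h_right=0, diff=1 [OK], height=1
  node 28: h_left=-1, h_right=1, diff=2 [FAIL (|-1-1|=2 > 1)], height=2
  node 23: h_left=-1, h_right=2, diff=3 [FAIL (|-1-2|=3 > 1)], height=3
  node 22: h_left=-1, h_right=3, diff=4 [FAIL (|-1-3|=4 > 1)], height=4
  node 16: h_left=-1, h_right=4, diff=5 [FAIL (|-1-4|=5 > 1)], height=5
  node 14: h_left=-1, h_right=5, diff=6 [FAIL (|-1-5|=6 > 1)], height=6
  node 12: h_left=-1, h_right=6, diff=7 [FAIL (|-1-6|=7 > 1)], height=7
  node 6: h_left=-1, h_right=7, diff=8 [FAIL (|-1-7|=8 > 1)], height=8
Node 28 violates the condition: |-1 - 1| = 2 > 1.
Result: Not balanced


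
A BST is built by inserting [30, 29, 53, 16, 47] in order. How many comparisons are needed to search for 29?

Search path for 29: 30 -> 29
Found: True
Comparisons: 2


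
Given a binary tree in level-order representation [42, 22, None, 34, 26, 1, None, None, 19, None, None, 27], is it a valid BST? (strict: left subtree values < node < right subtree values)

Level-order array: [42, 22, None, 34, 26, 1, None, None, 19, None, None, 27]
Validate using subtree bounds (lo, hi): at each node, require lo < value < hi,
then recurse left with hi=value and right with lo=value.
Preorder trace (stopping at first violation):
  at node 42 with bounds (-inf, +inf): OK
  at node 22 with bounds (-inf, 42): OK
  at node 34 with bounds (-inf, 22): VIOLATION
Node 34 violates its bound: not (-inf < 34 < 22).
Result: Not a valid BST


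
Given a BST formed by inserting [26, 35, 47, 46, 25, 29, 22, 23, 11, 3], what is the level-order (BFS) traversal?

Tree insertion order: [26, 35, 47, 46, 25, 29, 22, 23, 11, 3]
Tree (level-order array): [26, 25, 35, 22, None, 29, 47, 11, 23, None, None, 46, None, 3]
BFS from the root, enqueuing left then right child of each popped node:
  queue [26] -> pop 26, enqueue [25, 35], visited so far: [26]
  queue [25, 35] -> pop 25, enqueue [22], visited so far: [26, 25]
  queue [35, 22] -> pop 35, enqueue [29, 47], visited so far: [26, 25, 35]
  queue [22, 29, 47] -> pop 22, enqueue [11, 23], visited so far: [26, 25, 35, 22]
  queue [29, 47, 11, 23] -> pop 29, enqueue [none], visited so far: [26, 25, 35, 22, 29]
  queue [47, 11, 23] -> pop 47, enqueue [46], visited so far: [26, 25, 35, 22, 29, 47]
  queue [11, 23, 46] -> pop 11, enqueue [3], visited so far: [26, 25, 35, 22, 29, 47, 11]
  queue [23, 46, 3] -> pop 23, enqueue [none], visited so far: [26, 25, 35, 22, 29, 47, 11, 23]
  queue [46, 3] -> pop 46, enqueue [none], visited so far: [26, 25, 35, 22, 29, 47, 11, 23, 46]
  queue [3] -> pop 3, enqueue [none], visited so far: [26, 25, 35, 22, 29, 47, 11, 23, 46, 3]
Result: [26, 25, 35, 22, 29, 47, 11, 23, 46, 3]


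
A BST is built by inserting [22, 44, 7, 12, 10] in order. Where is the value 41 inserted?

Starting tree (level order): [22, 7, 44, None, 12, None, None, 10]
Insertion path: 22 -> 44
Result: insert 41 as left child of 44
Final tree (level order): [22, 7, 44, None, 12, 41, None, 10]


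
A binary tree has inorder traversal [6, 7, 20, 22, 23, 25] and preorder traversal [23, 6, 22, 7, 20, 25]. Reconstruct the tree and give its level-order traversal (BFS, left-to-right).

Inorder:  [6, 7, 20, 22, 23, 25]
Preorder: [23, 6, 22, 7, 20, 25]
Algorithm: preorder visits root first, so consume preorder in order;
for each root, split the current inorder slice at that value into
left-subtree inorder and right-subtree inorder, then recurse.
Recursive splits:
  root=23; inorder splits into left=[6, 7, 20, 22], right=[25]
  root=6; inorder splits into left=[], right=[7, 20, 22]
  root=22; inorder splits into left=[7, 20], right=[]
  root=7; inorder splits into left=[], right=[20]
  root=20; inorder splits into left=[], right=[]
  root=25; inorder splits into left=[], right=[]
Reconstructed level-order: [23, 6, 25, 22, 7, 20]


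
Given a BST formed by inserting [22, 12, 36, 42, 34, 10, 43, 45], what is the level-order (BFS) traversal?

Tree insertion order: [22, 12, 36, 42, 34, 10, 43, 45]
Tree (level-order array): [22, 12, 36, 10, None, 34, 42, None, None, None, None, None, 43, None, 45]
BFS from the root, enqueuing left then right child of each popped node:
  queue [22] -> pop 22, enqueue [12, 36], visited so far: [22]
  queue [12, 36] -> pop 12, enqueue [10], visited so far: [22, 12]
  queue [36, 10] -> pop 36, enqueue [34, 42], visited so far: [22, 12, 36]
  queue [10, 34, 42] -> pop 10, enqueue [none], visited so far: [22, 12, 36, 10]
  queue [34, 42] -> pop 34, enqueue [none], visited so far: [22, 12, 36, 10, 34]
  queue [42] -> pop 42, enqueue [43], visited so far: [22, 12, 36, 10, 34, 42]
  queue [43] -> pop 43, enqueue [45], visited so far: [22, 12, 36, 10, 34, 42, 43]
  queue [45] -> pop 45, enqueue [none], visited so far: [22, 12, 36, 10, 34, 42, 43, 45]
Result: [22, 12, 36, 10, 34, 42, 43, 45]


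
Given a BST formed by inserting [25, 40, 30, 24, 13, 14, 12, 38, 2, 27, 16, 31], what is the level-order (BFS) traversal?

Tree insertion order: [25, 40, 30, 24, 13, 14, 12, 38, 2, 27, 16, 31]
Tree (level-order array): [25, 24, 40, 13, None, 30, None, 12, 14, 27, 38, 2, None, None, 16, None, None, 31]
BFS from the root, enqueuing left then right child of each popped node:
  queue [25] -> pop 25, enqueue [24, 40], visited so far: [25]
  queue [24, 40] -> pop 24, enqueue [13], visited so far: [25, 24]
  queue [40, 13] -> pop 40, enqueue [30], visited so far: [25, 24, 40]
  queue [13, 30] -> pop 13, enqueue [12, 14], visited so far: [25, 24, 40, 13]
  queue [30, 12, 14] -> pop 30, enqueue [27, 38], visited so far: [25, 24, 40, 13, 30]
  queue [12, 14, 27, 38] -> pop 12, enqueue [2], visited so far: [25, 24, 40, 13, 30, 12]
  queue [14, 27, 38, 2] -> pop 14, enqueue [16], visited so far: [25, 24, 40, 13, 30, 12, 14]
  queue [27, 38, 2, 16] -> pop 27, enqueue [none], visited so far: [25, 24, 40, 13, 30, 12, 14, 27]
  queue [38, 2, 16] -> pop 38, enqueue [31], visited so far: [25, 24, 40, 13, 30, 12, 14, 27, 38]
  queue [2, 16, 31] -> pop 2, enqueue [none], visited so far: [25, 24, 40, 13, 30, 12, 14, 27, 38, 2]
  queue [16, 31] -> pop 16, enqueue [none], visited so far: [25, 24, 40, 13, 30, 12, 14, 27, 38, 2, 16]
  queue [31] -> pop 31, enqueue [none], visited so far: [25, 24, 40, 13, 30, 12, 14, 27, 38, 2, 16, 31]
Result: [25, 24, 40, 13, 30, 12, 14, 27, 38, 2, 16, 31]


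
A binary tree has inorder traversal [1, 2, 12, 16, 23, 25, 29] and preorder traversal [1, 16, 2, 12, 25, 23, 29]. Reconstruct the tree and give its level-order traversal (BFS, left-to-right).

Inorder:  [1, 2, 12, 16, 23, 25, 29]
Preorder: [1, 16, 2, 12, 25, 23, 29]
Algorithm: preorder visits root first, so consume preorder in order;
for each root, split the current inorder slice at that value into
left-subtree inorder and right-subtree inorder, then recurse.
Recursive splits:
  root=1; inorder splits into left=[], right=[2, 12, 16, 23, 25, 29]
  root=16; inorder splits into left=[2, 12], right=[23, 25, 29]
  root=2; inorder splits into left=[], right=[12]
  root=12; inorder splits into left=[], right=[]
  root=25; inorder splits into left=[23], right=[29]
  root=23; inorder splits into left=[], right=[]
  root=29; inorder splits into left=[], right=[]
Reconstructed level-order: [1, 16, 2, 25, 12, 23, 29]


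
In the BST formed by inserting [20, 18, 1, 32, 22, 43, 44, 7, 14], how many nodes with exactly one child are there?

Tree built from: [20, 18, 1, 32, 22, 43, 44, 7, 14]
Tree (level-order array): [20, 18, 32, 1, None, 22, 43, None, 7, None, None, None, 44, None, 14]
Rule: These are nodes with exactly 1 non-null child.
Per-node child counts:
  node 20: 2 child(ren)
  node 18: 1 child(ren)
  node 1: 1 child(ren)
  node 7: 1 child(ren)
  node 14: 0 child(ren)
  node 32: 2 child(ren)
  node 22: 0 child(ren)
  node 43: 1 child(ren)
  node 44: 0 child(ren)
Matching nodes: [18, 1, 7, 43]
Count of nodes with exactly one child: 4


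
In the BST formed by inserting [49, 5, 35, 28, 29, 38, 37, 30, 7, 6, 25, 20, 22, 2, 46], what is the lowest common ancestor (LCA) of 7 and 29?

Tree insertion order: [49, 5, 35, 28, 29, 38, 37, 30, 7, 6, 25, 20, 22, 2, 46]
Tree (level-order array): [49, 5, None, 2, 35, None, None, 28, 38, 7, 29, 37, 46, 6, 25, None, 30, None, None, None, None, None, None, 20, None, None, None, None, 22]
In a BST, the LCA of p=7, q=29 is the first node v on the
root-to-leaf path with p <= v <= q (go left if both < v, right if both > v).
Walk from root:
  at 49: both 7 and 29 < 49, go left
  at 5: both 7 and 29 > 5, go right
  at 35: both 7 and 29 < 35, go left
  at 28: 7 <= 28 <= 29, this is the LCA
LCA = 28


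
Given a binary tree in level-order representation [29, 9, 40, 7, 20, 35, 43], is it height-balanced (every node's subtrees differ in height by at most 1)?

Tree (level-order array): [29, 9, 40, 7, 20, 35, 43]
Definition: a tree is height-balanced if, at every node, |h(left) - h(right)| <= 1 (empty subtree has height -1).
Bottom-up per-node check:
  node 7: h_left=-1, h_right=-1, diff=0 [OK], height=0
  node 20: h_left=-1, h_right=-1, diff=0 [OK], height=0
  node 9: h_left=0, h_right=0, diff=0 [OK], height=1
  node 35: h_left=-1, h_right=-1, diff=0 [OK], height=0
  node 43: h_left=-1, h_right=-1, diff=0 [OK], height=0
  node 40: h_left=0, h_right=0, diff=0 [OK], height=1
  node 29: h_left=1, h_right=1, diff=0 [OK], height=2
All nodes satisfy the balance condition.
Result: Balanced


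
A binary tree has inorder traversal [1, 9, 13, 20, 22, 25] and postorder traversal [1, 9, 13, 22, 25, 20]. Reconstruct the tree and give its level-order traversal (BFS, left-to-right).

Inorder:   [1, 9, 13, 20, 22, 25]
Postorder: [1, 9, 13, 22, 25, 20]
Algorithm: postorder visits root last, so walk postorder right-to-left;
each value is the root of the current inorder slice — split it at that
value, recurse on the right subtree first, then the left.
Recursive splits:
  root=20; inorder splits into left=[1, 9, 13], right=[22, 25]
  root=25; inorder splits into left=[22], right=[]
  root=22; inorder splits into left=[], right=[]
  root=13; inorder splits into left=[1, 9], right=[]
  root=9; inorder splits into left=[1], right=[]
  root=1; inorder splits into left=[], right=[]
Reconstructed level-order: [20, 13, 25, 9, 22, 1]


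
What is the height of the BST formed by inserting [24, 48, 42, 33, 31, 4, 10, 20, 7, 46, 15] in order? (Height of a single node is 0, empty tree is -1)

Insertion order: [24, 48, 42, 33, 31, 4, 10, 20, 7, 46, 15]
Tree (level-order array): [24, 4, 48, None, 10, 42, None, 7, 20, 33, 46, None, None, 15, None, 31]
Compute height bottom-up (empty subtree = -1):
  height(7) = 1 + max(-1, -1) = 0
  height(15) = 1 + max(-1, -1) = 0
  height(20) = 1 + max(0, -1) = 1
  height(10) = 1 + max(0, 1) = 2
  height(4) = 1 + max(-1, 2) = 3
  height(31) = 1 + max(-1, -1) = 0
  height(33) = 1 + max(0, -1) = 1
  height(46) = 1 + max(-1, -1) = 0
  height(42) = 1 + max(1, 0) = 2
  height(48) = 1 + max(2, -1) = 3
  height(24) = 1 + max(3, 3) = 4
Height = 4


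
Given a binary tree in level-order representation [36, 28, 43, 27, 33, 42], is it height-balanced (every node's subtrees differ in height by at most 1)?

Tree (level-order array): [36, 28, 43, 27, 33, 42]
Definition: a tree is height-balanced if, at every node, |h(left) - h(right)| <= 1 (empty subtree has height -1).
Bottom-up per-node check:
  node 27: h_left=-1, h_right=-1, diff=0 [OK], height=0
  node 33: h_left=-1, h_right=-1, diff=0 [OK], height=0
  node 28: h_left=0, h_right=0, diff=0 [OK], height=1
  node 42: h_left=-1, h_right=-1, diff=0 [OK], height=0
  node 43: h_left=0, h_right=-1, diff=1 [OK], height=1
  node 36: h_left=1, h_right=1, diff=0 [OK], height=2
All nodes satisfy the balance condition.
Result: Balanced


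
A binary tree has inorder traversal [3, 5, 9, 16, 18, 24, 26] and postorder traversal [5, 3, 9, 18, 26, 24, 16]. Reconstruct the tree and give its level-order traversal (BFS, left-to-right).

Inorder:   [3, 5, 9, 16, 18, 24, 26]
Postorder: [5, 3, 9, 18, 26, 24, 16]
Algorithm: postorder visits root last, so walk postorder right-to-left;
each value is the root of the current inorder slice — split it at that
value, recurse on the right subtree first, then the left.
Recursive splits:
  root=16; inorder splits into left=[3, 5, 9], right=[18, 24, 26]
  root=24; inorder splits into left=[18], right=[26]
  root=26; inorder splits into left=[], right=[]
  root=18; inorder splits into left=[], right=[]
  root=9; inorder splits into left=[3, 5], right=[]
  root=3; inorder splits into left=[], right=[5]
  root=5; inorder splits into left=[], right=[]
Reconstructed level-order: [16, 9, 24, 3, 18, 26, 5]


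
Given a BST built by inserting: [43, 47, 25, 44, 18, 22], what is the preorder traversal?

Tree insertion order: [43, 47, 25, 44, 18, 22]
Tree (level-order array): [43, 25, 47, 18, None, 44, None, None, 22]
Preorder traversal: [43, 25, 18, 22, 47, 44]


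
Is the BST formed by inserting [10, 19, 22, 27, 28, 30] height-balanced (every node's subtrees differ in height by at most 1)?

Tree (level-order array): [10, None, 19, None, 22, None, 27, None, 28, None, 30]
Definition: a tree is height-balanced if, at every node, |h(left) - h(right)| <= 1 (empty subtree has height -1).
Bottom-up per-node check:
  node 30: h_left=-1, h_right=-1, diff=0 [OK], height=0
  node 28: h_left=-1, h_right=0, diff=1 [OK], height=1
  node 27: h_left=-1, h_right=1, diff=2 [FAIL (|-1-1|=2 > 1)], height=2
  node 22: h_left=-1, h_right=2, diff=3 [FAIL (|-1-2|=3 > 1)], height=3
  node 19: h_left=-1, h_right=3, diff=4 [FAIL (|-1-3|=4 > 1)], height=4
  node 10: h_left=-1, h_right=4, diff=5 [FAIL (|-1-4|=5 > 1)], height=5
Node 27 violates the condition: |-1 - 1| = 2 > 1.
Result: Not balanced


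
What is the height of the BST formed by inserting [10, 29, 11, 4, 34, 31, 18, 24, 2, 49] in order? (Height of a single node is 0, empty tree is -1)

Insertion order: [10, 29, 11, 4, 34, 31, 18, 24, 2, 49]
Tree (level-order array): [10, 4, 29, 2, None, 11, 34, None, None, None, 18, 31, 49, None, 24]
Compute height bottom-up (empty subtree = -1):
  height(2) = 1 + max(-1, -1) = 0
  height(4) = 1 + max(0, -1) = 1
  height(24) = 1 + max(-1, -1) = 0
  height(18) = 1 + max(-1, 0) = 1
  height(11) = 1 + max(-1, 1) = 2
  height(31) = 1 + max(-1, -1) = 0
  height(49) = 1 + max(-1, -1) = 0
  height(34) = 1 + max(0, 0) = 1
  height(29) = 1 + max(2, 1) = 3
  height(10) = 1 + max(1, 3) = 4
Height = 4


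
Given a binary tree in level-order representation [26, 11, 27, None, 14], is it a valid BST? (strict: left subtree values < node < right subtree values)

Level-order array: [26, 11, 27, None, 14]
Validate using subtree bounds (lo, hi): at each node, require lo < value < hi,
then recurse left with hi=value and right with lo=value.
Preorder trace (stopping at first violation):
  at node 26 with bounds (-inf, +inf): OK
  at node 11 with bounds (-inf, 26): OK
  at node 14 with bounds (11, 26): OK
  at node 27 with bounds (26, +inf): OK
No violation found at any node.
Result: Valid BST


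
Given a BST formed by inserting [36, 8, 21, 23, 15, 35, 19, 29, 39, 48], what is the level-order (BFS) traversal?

Tree insertion order: [36, 8, 21, 23, 15, 35, 19, 29, 39, 48]
Tree (level-order array): [36, 8, 39, None, 21, None, 48, 15, 23, None, None, None, 19, None, 35, None, None, 29]
BFS from the root, enqueuing left then right child of each popped node:
  queue [36] -> pop 36, enqueue [8, 39], visited so far: [36]
  queue [8, 39] -> pop 8, enqueue [21], visited so far: [36, 8]
  queue [39, 21] -> pop 39, enqueue [48], visited so far: [36, 8, 39]
  queue [21, 48] -> pop 21, enqueue [15, 23], visited so far: [36, 8, 39, 21]
  queue [48, 15, 23] -> pop 48, enqueue [none], visited so far: [36, 8, 39, 21, 48]
  queue [15, 23] -> pop 15, enqueue [19], visited so far: [36, 8, 39, 21, 48, 15]
  queue [23, 19] -> pop 23, enqueue [35], visited so far: [36, 8, 39, 21, 48, 15, 23]
  queue [19, 35] -> pop 19, enqueue [none], visited so far: [36, 8, 39, 21, 48, 15, 23, 19]
  queue [35] -> pop 35, enqueue [29], visited so far: [36, 8, 39, 21, 48, 15, 23, 19, 35]
  queue [29] -> pop 29, enqueue [none], visited so far: [36, 8, 39, 21, 48, 15, 23, 19, 35, 29]
Result: [36, 8, 39, 21, 48, 15, 23, 19, 35, 29]


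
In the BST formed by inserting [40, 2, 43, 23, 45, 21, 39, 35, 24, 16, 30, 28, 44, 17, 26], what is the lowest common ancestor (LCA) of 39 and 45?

Tree insertion order: [40, 2, 43, 23, 45, 21, 39, 35, 24, 16, 30, 28, 44, 17, 26]
Tree (level-order array): [40, 2, 43, None, 23, None, 45, 21, 39, 44, None, 16, None, 35, None, None, None, None, 17, 24, None, None, None, None, 30, 28, None, 26]
In a BST, the LCA of p=39, q=45 is the first node v on the
root-to-leaf path with p <= v <= q (go left if both < v, right if both > v).
Walk from root:
  at 40: 39 <= 40 <= 45, this is the LCA
LCA = 40


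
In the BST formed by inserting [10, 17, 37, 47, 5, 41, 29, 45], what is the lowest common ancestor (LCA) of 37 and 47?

Tree insertion order: [10, 17, 37, 47, 5, 41, 29, 45]
Tree (level-order array): [10, 5, 17, None, None, None, 37, 29, 47, None, None, 41, None, None, 45]
In a BST, the LCA of p=37, q=47 is the first node v on the
root-to-leaf path with p <= v <= q (go left if both < v, right if both > v).
Walk from root:
  at 10: both 37 and 47 > 10, go right
  at 17: both 37 and 47 > 17, go right
  at 37: 37 <= 37 <= 47, this is the LCA
LCA = 37


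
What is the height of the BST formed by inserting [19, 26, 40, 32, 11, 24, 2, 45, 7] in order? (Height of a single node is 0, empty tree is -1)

Insertion order: [19, 26, 40, 32, 11, 24, 2, 45, 7]
Tree (level-order array): [19, 11, 26, 2, None, 24, 40, None, 7, None, None, 32, 45]
Compute height bottom-up (empty subtree = -1):
  height(7) = 1 + max(-1, -1) = 0
  height(2) = 1 + max(-1, 0) = 1
  height(11) = 1 + max(1, -1) = 2
  height(24) = 1 + max(-1, -1) = 0
  height(32) = 1 + max(-1, -1) = 0
  height(45) = 1 + max(-1, -1) = 0
  height(40) = 1 + max(0, 0) = 1
  height(26) = 1 + max(0, 1) = 2
  height(19) = 1 + max(2, 2) = 3
Height = 3


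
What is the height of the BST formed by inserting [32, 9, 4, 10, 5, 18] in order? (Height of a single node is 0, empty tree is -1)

Insertion order: [32, 9, 4, 10, 5, 18]
Tree (level-order array): [32, 9, None, 4, 10, None, 5, None, 18]
Compute height bottom-up (empty subtree = -1):
  height(5) = 1 + max(-1, -1) = 0
  height(4) = 1 + max(-1, 0) = 1
  height(18) = 1 + max(-1, -1) = 0
  height(10) = 1 + max(-1, 0) = 1
  height(9) = 1 + max(1, 1) = 2
  height(32) = 1 + max(2, -1) = 3
Height = 3


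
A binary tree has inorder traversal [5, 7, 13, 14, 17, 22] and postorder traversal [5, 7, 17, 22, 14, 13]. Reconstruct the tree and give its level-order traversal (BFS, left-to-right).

Inorder:   [5, 7, 13, 14, 17, 22]
Postorder: [5, 7, 17, 22, 14, 13]
Algorithm: postorder visits root last, so walk postorder right-to-left;
each value is the root of the current inorder slice — split it at that
value, recurse on the right subtree first, then the left.
Recursive splits:
  root=13; inorder splits into left=[5, 7], right=[14, 17, 22]
  root=14; inorder splits into left=[], right=[17, 22]
  root=22; inorder splits into left=[17], right=[]
  root=17; inorder splits into left=[], right=[]
  root=7; inorder splits into left=[5], right=[]
  root=5; inorder splits into left=[], right=[]
Reconstructed level-order: [13, 7, 14, 5, 22, 17]


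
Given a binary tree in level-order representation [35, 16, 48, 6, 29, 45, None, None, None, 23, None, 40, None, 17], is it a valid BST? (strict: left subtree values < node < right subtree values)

Level-order array: [35, 16, 48, 6, 29, 45, None, None, None, 23, None, 40, None, 17]
Validate using subtree bounds (lo, hi): at each node, require lo < value < hi,
then recurse left with hi=value and right with lo=value.
Preorder trace (stopping at first violation):
  at node 35 with bounds (-inf, +inf): OK
  at node 16 with bounds (-inf, 35): OK
  at node 6 with bounds (-inf, 16): OK
  at node 29 with bounds (16, 35): OK
  at node 23 with bounds (16, 29): OK
  at node 17 with bounds (16, 23): OK
  at node 48 with bounds (35, +inf): OK
  at node 45 with bounds (35, 48): OK
  at node 40 with bounds (35, 45): OK
No violation found at any node.
Result: Valid BST


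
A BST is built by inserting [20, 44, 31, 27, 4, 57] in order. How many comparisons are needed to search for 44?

Search path for 44: 20 -> 44
Found: True
Comparisons: 2


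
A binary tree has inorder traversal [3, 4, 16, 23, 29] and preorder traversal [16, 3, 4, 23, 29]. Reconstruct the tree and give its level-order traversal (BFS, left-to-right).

Inorder:  [3, 4, 16, 23, 29]
Preorder: [16, 3, 4, 23, 29]
Algorithm: preorder visits root first, so consume preorder in order;
for each root, split the current inorder slice at that value into
left-subtree inorder and right-subtree inorder, then recurse.
Recursive splits:
  root=16; inorder splits into left=[3, 4], right=[23, 29]
  root=3; inorder splits into left=[], right=[4]
  root=4; inorder splits into left=[], right=[]
  root=23; inorder splits into left=[], right=[29]
  root=29; inorder splits into left=[], right=[]
Reconstructed level-order: [16, 3, 23, 4, 29]


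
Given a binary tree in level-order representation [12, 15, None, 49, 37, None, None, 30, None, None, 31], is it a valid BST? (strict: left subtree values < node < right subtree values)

Level-order array: [12, 15, None, 49, 37, None, None, 30, None, None, 31]
Validate using subtree bounds (lo, hi): at each node, require lo < value < hi,
then recurse left with hi=value and right with lo=value.
Preorder trace (stopping at first violation):
  at node 12 with bounds (-inf, +inf): OK
  at node 15 with bounds (-inf, 12): VIOLATION
Node 15 violates its bound: not (-inf < 15 < 12).
Result: Not a valid BST


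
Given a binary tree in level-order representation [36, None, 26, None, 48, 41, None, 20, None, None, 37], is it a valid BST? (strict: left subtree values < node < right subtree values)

Level-order array: [36, None, 26, None, 48, 41, None, 20, None, None, 37]
Validate using subtree bounds (lo, hi): at each node, require lo < value < hi,
then recurse left with hi=value and right with lo=value.
Preorder trace (stopping at first violation):
  at node 36 with bounds (-inf, +inf): OK
  at node 26 with bounds (36, +inf): VIOLATION
Node 26 violates its bound: not (36 < 26 < +inf).
Result: Not a valid BST


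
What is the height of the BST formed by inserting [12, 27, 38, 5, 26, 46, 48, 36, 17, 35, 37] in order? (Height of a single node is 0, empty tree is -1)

Insertion order: [12, 27, 38, 5, 26, 46, 48, 36, 17, 35, 37]
Tree (level-order array): [12, 5, 27, None, None, 26, 38, 17, None, 36, 46, None, None, 35, 37, None, 48]
Compute height bottom-up (empty subtree = -1):
  height(5) = 1 + max(-1, -1) = 0
  height(17) = 1 + max(-1, -1) = 0
  height(26) = 1 + max(0, -1) = 1
  height(35) = 1 + max(-1, -1) = 0
  height(37) = 1 + max(-1, -1) = 0
  height(36) = 1 + max(0, 0) = 1
  height(48) = 1 + max(-1, -1) = 0
  height(46) = 1 + max(-1, 0) = 1
  height(38) = 1 + max(1, 1) = 2
  height(27) = 1 + max(1, 2) = 3
  height(12) = 1 + max(0, 3) = 4
Height = 4


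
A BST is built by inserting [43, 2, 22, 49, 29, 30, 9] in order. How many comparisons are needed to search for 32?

Search path for 32: 43 -> 2 -> 22 -> 29 -> 30
Found: False
Comparisons: 5


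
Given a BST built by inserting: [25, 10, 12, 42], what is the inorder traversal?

Tree insertion order: [25, 10, 12, 42]
Tree (level-order array): [25, 10, 42, None, 12]
Inorder traversal: [10, 12, 25, 42]


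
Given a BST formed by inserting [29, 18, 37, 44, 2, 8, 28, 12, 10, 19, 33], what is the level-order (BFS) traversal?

Tree insertion order: [29, 18, 37, 44, 2, 8, 28, 12, 10, 19, 33]
Tree (level-order array): [29, 18, 37, 2, 28, 33, 44, None, 8, 19, None, None, None, None, None, None, 12, None, None, 10]
BFS from the root, enqueuing left then right child of each popped node:
  queue [29] -> pop 29, enqueue [18, 37], visited so far: [29]
  queue [18, 37] -> pop 18, enqueue [2, 28], visited so far: [29, 18]
  queue [37, 2, 28] -> pop 37, enqueue [33, 44], visited so far: [29, 18, 37]
  queue [2, 28, 33, 44] -> pop 2, enqueue [8], visited so far: [29, 18, 37, 2]
  queue [28, 33, 44, 8] -> pop 28, enqueue [19], visited so far: [29, 18, 37, 2, 28]
  queue [33, 44, 8, 19] -> pop 33, enqueue [none], visited so far: [29, 18, 37, 2, 28, 33]
  queue [44, 8, 19] -> pop 44, enqueue [none], visited so far: [29, 18, 37, 2, 28, 33, 44]
  queue [8, 19] -> pop 8, enqueue [12], visited so far: [29, 18, 37, 2, 28, 33, 44, 8]
  queue [19, 12] -> pop 19, enqueue [none], visited so far: [29, 18, 37, 2, 28, 33, 44, 8, 19]
  queue [12] -> pop 12, enqueue [10], visited so far: [29, 18, 37, 2, 28, 33, 44, 8, 19, 12]
  queue [10] -> pop 10, enqueue [none], visited so far: [29, 18, 37, 2, 28, 33, 44, 8, 19, 12, 10]
Result: [29, 18, 37, 2, 28, 33, 44, 8, 19, 12, 10]


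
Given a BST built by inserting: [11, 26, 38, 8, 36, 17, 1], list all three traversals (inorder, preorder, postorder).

Tree insertion order: [11, 26, 38, 8, 36, 17, 1]
Tree (level-order array): [11, 8, 26, 1, None, 17, 38, None, None, None, None, 36]
Inorder (L, root, R): [1, 8, 11, 17, 26, 36, 38]
Preorder (root, L, R): [11, 8, 1, 26, 17, 38, 36]
Postorder (L, R, root): [1, 8, 17, 36, 38, 26, 11]


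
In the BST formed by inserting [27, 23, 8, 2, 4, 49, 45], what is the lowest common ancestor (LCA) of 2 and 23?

Tree insertion order: [27, 23, 8, 2, 4, 49, 45]
Tree (level-order array): [27, 23, 49, 8, None, 45, None, 2, None, None, None, None, 4]
In a BST, the LCA of p=2, q=23 is the first node v on the
root-to-leaf path with p <= v <= q (go left if both < v, right if both > v).
Walk from root:
  at 27: both 2 and 23 < 27, go left
  at 23: 2 <= 23 <= 23, this is the LCA
LCA = 23


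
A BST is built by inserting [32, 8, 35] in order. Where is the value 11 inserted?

Starting tree (level order): [32, 8, 35]
Insertion path: 32 -> 8
Result: insert 11 as right child of 8
Final tree (level order): [32, 8, 35, None, 11]


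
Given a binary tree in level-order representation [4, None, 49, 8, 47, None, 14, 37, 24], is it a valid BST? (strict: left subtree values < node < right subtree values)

Level-order array: [4, None, 49, 8, 47, None, 14, 37, 24]
Validate using subtree bounds (lo, hi): at each node, require lo < value < hi,
then recurse left with hi=value and right with lo=value.
Preorder trace (stopping at first violation):
  at node 4 with bounds (-inf, +inf): OK
  at node 49 with bounds (4, +inf): OK
  at node 8 with bounds (4, 49): OK
  at node 14 with bounds (8, 49): OK
  at node 47 with bounds (49, +inf): VIOLATION
Node 47 violates its bound: not (49 < 47 < +inf).
Result: Not a valid BST


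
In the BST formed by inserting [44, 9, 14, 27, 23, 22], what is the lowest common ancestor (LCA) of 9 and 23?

Tree insertion order: [44, 9, 14, 27, 23, 22]
Tree (level-order array): [44, 9, None, None, 14, None, 27, 23, None, 22]
In a BST, the LCA of p=9, q=23 is the first node v on the
root-to-leaf path with p <= v <= q (go left if both < v, right if both > v).
Walk from root:
  at 44: both 9 and 23 < 44, go left
  at 9: 9 <= 9 <= 23, this is the LCA
LCA = 9


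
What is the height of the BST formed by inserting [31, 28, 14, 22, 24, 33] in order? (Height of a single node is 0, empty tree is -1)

Insertion order: [31, 28, 14, 22, 24, 33]
Tree (level-order array): [31, 28, 33, 14, None, None, None, None, 22, None, 24]
Compute height bottom-up (empty subtree = -1):
  height(24) = 1 + max(-1, -1) = 0
  height(22) = 1 + max(-1, 0) = 1
  height(14) = 1 + max(-1, 1) = 2
  height(28) = 1 + max(2, -1) = 3
  height(33) = 1 + max(-1, -1) = 0
  height(31) = 1 + max(3, 0) = 4
Height = 4


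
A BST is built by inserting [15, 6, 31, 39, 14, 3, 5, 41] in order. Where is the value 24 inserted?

Starting tree (level order): [15, 6, 31, 3, 14, None, 39, None, 5, None, None, None, 41]
Insertion path: 15 -> 31
Result: insert 24 as left child of 31
Final tree (level order): [15, 6, 31, 3, 14, 24, 39, None, 5, None, None, None, None, None, 41]


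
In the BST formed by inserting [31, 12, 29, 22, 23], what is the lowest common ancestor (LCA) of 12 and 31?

Tree insertion order: [31, 12, 29, 22, 23]
Tree (level-order array): [31, 12, None, None, 29, 22, None, None, 23]
In a BST, the LCA of p=12, q=31 is the first node v on the
root-to-leaf path with p <= v <= q (go left if both < v, right if both > v).
Walk from root:
  at 31: 12 <= 31 <= 31, this is the LCA
LCA = 31


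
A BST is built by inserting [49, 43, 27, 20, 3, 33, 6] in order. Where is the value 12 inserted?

Starting tree (level order): [49, 43, None, 27, None, 20, 33, 3, None, None, None, None, 6]
Insertion path: 49 -> 43 -> 27 -> 20 -> 3 -> 6
Result: insert 12 as right child of 6
Final tree (level order): [49, 43, None, 27, None, 20, 33, 3, None, None, None, None, 6, None, 12]


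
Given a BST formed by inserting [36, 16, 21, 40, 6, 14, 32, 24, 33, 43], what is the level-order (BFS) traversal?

Tree insertion order: [36, 16, 21, 40, 6, 14, 32, 24, 33, 43]
Tree (level-order array): [36, 16, 40, 6, 21, None, 43, None, 14, None, 32, None, None, None, None, 24, 33]
BFS from the root, enqueuing left then right child of each popped node:
  queue [36] -> pop 36, enqueue [16, 40], visited so far: [36]
  queue [16, 40] -> pop 16, enqueue [6, 21], visited so far: [36, 16]
  queue [40, 6, 21] -> pop 40, enqueue [43], visited so far: [36, 16, 40]
  queue [6, 21, 43] -> pop 6, enqueue [14], visited so far: [36, 16, 40, 6]
  queue [21, 43, 14] -> pop 21, enqueue [32], visited so far: [36, 16, 40, 6, 21]
  queue [43, 14, 32] -> pop 43, enqueue [none], visited so far: [36, 16, 40, 6, 21, 43]
  queue [14, 32] -> pop 14, enqueue [none], visited so far: [36, 16, 40, 6, 21, 43, 14]
  queue [32] -> pop 32, enqueue [24, 33], visited so far: [36, 16, 40, 6, 21, 43, 14, 32]
  queue [24, 33] -> pop 24, enqueue [none], visited so far: [36, 16, 40, 6, 21, 43, 14, 32, 24]
  queue [33] -> pop 33, enqueue [none], visited so far: [36, 16, 40, 6, 21, 43, 14, 32, 24, 33]
Result: [36, 16, 40, 6, 21, 43, 14, 32, 24, 33]
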